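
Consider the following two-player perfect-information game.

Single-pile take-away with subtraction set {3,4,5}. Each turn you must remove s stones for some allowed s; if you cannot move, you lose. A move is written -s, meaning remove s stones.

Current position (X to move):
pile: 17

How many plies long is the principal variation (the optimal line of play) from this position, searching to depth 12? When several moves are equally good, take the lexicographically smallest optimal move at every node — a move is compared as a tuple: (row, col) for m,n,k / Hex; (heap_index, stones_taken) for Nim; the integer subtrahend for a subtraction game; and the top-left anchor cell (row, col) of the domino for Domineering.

PV length from [17]: 4 plies

ply 1, X at 17 | -3=-1→14*; -4=-1→13; -5=-1→12
ply 2, O at 14 | -3=-1→11; -4=+1→10*; -5=+1→9
ply 3, X at 10 | -3=-1→7*; -4=-1→6; -5=-1→5
ply 4, O at 7 | -3=-1→4; -4=-1→3; -5=+1→2*
ply 5: 2 is terminal -1 (X); from 17 depth 12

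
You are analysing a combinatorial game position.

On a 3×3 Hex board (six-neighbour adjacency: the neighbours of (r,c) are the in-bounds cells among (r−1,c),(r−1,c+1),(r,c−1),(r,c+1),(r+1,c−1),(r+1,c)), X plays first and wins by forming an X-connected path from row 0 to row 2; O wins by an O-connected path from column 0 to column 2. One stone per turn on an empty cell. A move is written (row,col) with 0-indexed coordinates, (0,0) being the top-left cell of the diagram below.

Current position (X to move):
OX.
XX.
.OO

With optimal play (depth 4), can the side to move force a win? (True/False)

ply 1, X at OX./XX./.OO | (0,2)=-1→OXX/XX./.OO; (1,2)=-1→OX./XXX/.OO; (2,0)=+1→OX./XX./XOO*
ply 2: OX./XX./XOO is terminal -1 (O); from OX./XX./.OO depth 4

X winning at [OX./XX./.OO]: True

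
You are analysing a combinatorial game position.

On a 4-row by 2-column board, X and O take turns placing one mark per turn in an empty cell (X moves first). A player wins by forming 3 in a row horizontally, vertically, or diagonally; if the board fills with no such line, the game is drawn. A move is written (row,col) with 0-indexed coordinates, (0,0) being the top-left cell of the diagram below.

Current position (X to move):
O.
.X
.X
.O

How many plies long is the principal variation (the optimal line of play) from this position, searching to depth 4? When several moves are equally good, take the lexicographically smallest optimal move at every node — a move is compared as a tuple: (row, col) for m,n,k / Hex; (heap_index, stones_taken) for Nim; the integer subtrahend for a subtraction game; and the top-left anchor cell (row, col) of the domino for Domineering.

p1 X@[O./.X/.X/.O]: (0,1)[OX/.X/.X/.O]+1* (1,0)[O./XX/.X/.O]+0 (2,0)[O./.X/XX/.O]+0 (3,0)[O./.X/.X/XO]+0
p2 O@[OX/.X/.X/.O] terminal -1; root [O./.X/.X/.O] d4

PV length from [O./.X/.X/.O]: 1 ply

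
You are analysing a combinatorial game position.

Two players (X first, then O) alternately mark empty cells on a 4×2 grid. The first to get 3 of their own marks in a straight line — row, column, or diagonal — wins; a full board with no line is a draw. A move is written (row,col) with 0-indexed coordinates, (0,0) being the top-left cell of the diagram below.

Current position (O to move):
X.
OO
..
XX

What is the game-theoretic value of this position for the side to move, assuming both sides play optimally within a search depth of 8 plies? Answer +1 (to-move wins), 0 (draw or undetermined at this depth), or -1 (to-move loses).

value(X./OO/../XX, O) = 0

ply 1, O at X./OO/../XX | (0,1)=+0→XO/OO/../XX*; (2,0)=+0→X./OO/O./XX; (2,1)=+0→X./OO/.O/XX
ply 2, X at XO/OO/../XX | (2,0)=-1→XO/OO/X./XX; (2,1)=+0→XO/OO/.X/XX*
ply 3, O at XO/OO/.X/XX | (2,0)=+0→XO/OO/OX/XX*
ply 4: XO/OO/OX/XX is terminal +0 (X); from X./OO/../XX depth 8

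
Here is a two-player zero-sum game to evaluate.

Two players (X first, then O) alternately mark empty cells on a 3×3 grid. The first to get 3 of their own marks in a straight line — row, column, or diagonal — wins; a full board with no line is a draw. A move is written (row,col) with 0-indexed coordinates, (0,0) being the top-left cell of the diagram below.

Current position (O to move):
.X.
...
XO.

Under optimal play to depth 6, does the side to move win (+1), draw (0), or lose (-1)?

value(.X./.../XO., O) = 0

p1 O@[.X./.../XO.]: (0,0)[OX./.../XO.]+0* (0,2)[.XO/.../XO.]+0 (1,0)[.X./O../XO.]-1 (1,1)[.X./.O./XO.]-1 (1,2)[.X./..O/XO.]-1 (2,2)[.X./.../XOO]-1
p2 X@[OX./.../XO.]: (0,2)[OXX/.../XO.]+0* (1,0)[OX./X../XO.]+0 (1,1)[OX./.X./XO.]+0 (1,2)[OX./..X/XO.]+0 (2,2)[OX./.../XOX]+0
p3 O@[OXX/.../XO.]: (1,0)[OXX/O../XO.]-1 (1,1)[OXX/.O./XO.]+0* (1,2)[OXX/..O/XO.]-1 (2,2)[OXX/.../XOO]-1
p4 X@[OXX/.O./XO.]: (1,0)[OXX/XO./XO.]-1 (1,2)[OXX/.OX/XO.]-1 (2,2)[OXX/.O./XOX]+0*
p5 O@[OXX/.O./XOX]: (1,0)[OXX/OO./XOX]-1 (1,2)[OXX/.OO/XOX]+0*
p6 X@[OXX/.OO/XOX]: (1,0)[OXX/XOO/XOX]+0*
p7 O@[OXX/XOO/XOX] terminal +0; root [.X./.../XO.] d6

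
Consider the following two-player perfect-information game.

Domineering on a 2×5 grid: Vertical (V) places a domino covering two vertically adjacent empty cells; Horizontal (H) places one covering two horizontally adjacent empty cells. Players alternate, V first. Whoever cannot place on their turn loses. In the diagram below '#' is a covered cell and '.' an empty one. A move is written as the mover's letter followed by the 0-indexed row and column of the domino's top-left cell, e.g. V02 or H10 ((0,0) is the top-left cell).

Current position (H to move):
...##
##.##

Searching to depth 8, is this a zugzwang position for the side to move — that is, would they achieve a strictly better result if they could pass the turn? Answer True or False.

p1 H@[...##/##.##]: H00[##.##/##.##]-1 H01[.####/##.##]+1*
p2 V@[.####/##.##] terminal -1; root [...##/##.##] d8
if H skipped the turn, V would face:
~ p1 V@[...##/##.##]: V02[..###/#####]-1*
~ p2 H@[..###/#####]: H00[#####/#####]+1*
~ p3 V@[#####/#####] terminal -1; root [...##/##.##] d8
compare (H): move=+1 vs pass=+1

zugzwang(...##/##.##, H) = False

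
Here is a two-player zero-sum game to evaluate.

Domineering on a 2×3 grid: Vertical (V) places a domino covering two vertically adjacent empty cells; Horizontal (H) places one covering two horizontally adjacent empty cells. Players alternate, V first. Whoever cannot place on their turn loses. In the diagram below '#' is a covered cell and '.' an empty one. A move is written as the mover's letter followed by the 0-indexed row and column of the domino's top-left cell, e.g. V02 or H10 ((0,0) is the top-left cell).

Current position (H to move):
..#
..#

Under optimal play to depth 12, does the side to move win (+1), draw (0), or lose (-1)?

value(..#/..#, H) = +1

ply 1, H at ..#/..# | H00=+1→###/..#*; H10=+1→..#/###
ply 2: ###/..# is terminal -1 (V); from ..#/..# depth 12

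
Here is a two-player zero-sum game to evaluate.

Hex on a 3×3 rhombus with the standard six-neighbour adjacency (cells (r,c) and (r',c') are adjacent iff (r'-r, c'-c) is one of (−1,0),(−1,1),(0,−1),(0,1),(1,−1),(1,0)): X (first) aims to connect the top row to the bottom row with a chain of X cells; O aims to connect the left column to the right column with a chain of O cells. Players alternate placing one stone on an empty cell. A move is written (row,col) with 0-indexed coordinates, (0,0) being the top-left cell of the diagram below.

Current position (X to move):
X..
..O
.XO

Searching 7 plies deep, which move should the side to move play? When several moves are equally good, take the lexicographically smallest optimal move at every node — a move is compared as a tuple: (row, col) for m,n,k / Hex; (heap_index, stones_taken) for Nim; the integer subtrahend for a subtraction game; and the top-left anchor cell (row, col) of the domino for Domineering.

X's best at [X../..O/.XO]: (1,0)

ply 1, X at X../..O/.XO | (0,1)=-1→XX./..O/.XO; (0,2)=-1→X.X/..O/.XO; (1,0)=+1→X../X.O/.XO*; (1,1)=+1→X../.XO/.XO; (2,0)=+1→X../..O/XXO
ply 2, O at X../X.O/.XO | (0,1)=-1→XO./X.O/.XO*; (0,2)=-1→X.O/X.O/.XO; (1,1)=-1→X../XOO/.XO; (2,0)=-1→X../X.O/OXO
ply 3, X at XO./X.O/.XO | (0,2)=+1→XOX/X.O/.XO*; (1,1)=+1→XO./XXO/.XO; (2,0)=+1→XO./X.O/XXO
ply 4, O at XOX/X.O/.XO | (1,1)=-1→XOX/XOO/.XO*; (2,0)=-1→XOX/X.O/OXO
ply 5, X at XOX/XOO/.XO | (2,0)=+1→XOX/XOO/XXO*
ply 6: XOX/XOO/XXO is terminal -1 (O); from X../..O/.XO depth 7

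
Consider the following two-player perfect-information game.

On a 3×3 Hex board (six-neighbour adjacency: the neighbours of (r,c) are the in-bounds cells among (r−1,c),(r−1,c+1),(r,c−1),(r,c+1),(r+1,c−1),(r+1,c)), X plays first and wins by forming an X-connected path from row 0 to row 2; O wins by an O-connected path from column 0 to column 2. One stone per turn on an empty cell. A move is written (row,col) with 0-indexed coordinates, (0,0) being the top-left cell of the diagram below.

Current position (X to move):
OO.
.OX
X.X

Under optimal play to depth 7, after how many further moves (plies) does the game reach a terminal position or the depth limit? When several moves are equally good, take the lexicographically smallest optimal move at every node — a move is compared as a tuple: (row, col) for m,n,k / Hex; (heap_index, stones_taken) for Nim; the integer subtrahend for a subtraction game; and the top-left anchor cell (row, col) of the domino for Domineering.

PV length from [OO./.OX/X.X]: 1 ply

[OO./.OX/X.X] X move#1: (0,2):+1/OOX/.OX/X.X*, (1,0):-1/OO./XOX/X.X, (2,1):-1/OO./.OX/XXX
[OOX/.OX/X.X] end (terminal -1, O#2); searched OO./.OX/X.X to 7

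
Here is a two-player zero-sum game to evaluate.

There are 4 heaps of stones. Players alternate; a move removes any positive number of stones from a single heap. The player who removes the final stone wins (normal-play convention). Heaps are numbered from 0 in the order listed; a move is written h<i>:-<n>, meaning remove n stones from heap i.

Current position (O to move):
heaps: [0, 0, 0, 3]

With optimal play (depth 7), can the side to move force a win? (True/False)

ply 1, O at (0,0,0,3) | h3:-1=-1→(0,0,0,2); h3:-2=-1→(0,0,0,1); h3:-3=+1→(0,0,0,0)*
ply 2: (0,0,0,0) is terminal -1 (X); from (0,0,0,3) depth 7

O winning at [(0,0,0,3)]: True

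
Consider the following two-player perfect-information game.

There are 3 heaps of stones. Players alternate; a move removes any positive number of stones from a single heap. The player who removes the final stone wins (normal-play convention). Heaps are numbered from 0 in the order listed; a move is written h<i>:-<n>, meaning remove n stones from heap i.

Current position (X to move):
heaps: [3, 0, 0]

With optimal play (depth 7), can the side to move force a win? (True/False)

X winning at [(3,0,0)]: True

ply 1, X at (3,0,0) | h0:-1=-1→(2,0,0); h0:-2=-1→(1,0,0); h0:-3=+1→(0,0,0)*
ply 2: (0,0,0) is terminal -1 (O); from (3,0,0) depth 7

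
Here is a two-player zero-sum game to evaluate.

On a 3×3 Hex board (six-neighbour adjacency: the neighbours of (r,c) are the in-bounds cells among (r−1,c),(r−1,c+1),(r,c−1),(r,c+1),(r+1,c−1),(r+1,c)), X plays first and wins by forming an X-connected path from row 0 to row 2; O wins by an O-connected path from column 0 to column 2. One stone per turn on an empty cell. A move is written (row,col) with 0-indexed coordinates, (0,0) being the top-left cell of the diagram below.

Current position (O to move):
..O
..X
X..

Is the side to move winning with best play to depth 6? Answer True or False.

p1 O@[..O/..X/X..]: (0,0)[O.O/..X/X..]-1 (0,1)[.OO/..X/X..]+1* (1,0)[..O/O.X/X..]+1 (1,1)[..O/.OX/X..]-1 (2,1)[..O/..X/XO.]-1 (2,2)[..O/..X/X.O]-1
p2 X@[.OO/..X/X..]: (0,0)[XOO/..X/X..]-1* (1,0)[.OO/X.X/X..]-1 (1,1)[.OO/.XX/X..]-1 (2,1)[.OO/..X/XX.]-1 (2,2)[.OO/..X/X.X]-1
p3 O@[XOO/..X/X..]: (1,0)[XOO/O.X/X..]+1* (1,1)[XOO/.OX/X..]-1 (2,1)[XOO/..X/XO.]-1 (2,2)[XOO/..X/X.O]-1
p4 X@[XOO/O.X/X..] terminal -1; root [..O/..X/X..] d6

O winning at [..O/..X/X..]: True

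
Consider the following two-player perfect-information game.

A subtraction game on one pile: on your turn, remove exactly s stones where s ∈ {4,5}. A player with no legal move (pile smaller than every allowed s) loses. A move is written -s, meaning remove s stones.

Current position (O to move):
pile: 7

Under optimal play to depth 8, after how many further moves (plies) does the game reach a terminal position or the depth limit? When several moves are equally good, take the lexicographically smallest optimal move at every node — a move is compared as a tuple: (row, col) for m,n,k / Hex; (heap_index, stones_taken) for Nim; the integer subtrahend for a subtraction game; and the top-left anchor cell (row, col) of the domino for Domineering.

[7] O move#1: -4:+1/3*, -5:+1/2
[3] end (terminal -1, X#2); searched 7 to 8

PV length from [7]: 1 ply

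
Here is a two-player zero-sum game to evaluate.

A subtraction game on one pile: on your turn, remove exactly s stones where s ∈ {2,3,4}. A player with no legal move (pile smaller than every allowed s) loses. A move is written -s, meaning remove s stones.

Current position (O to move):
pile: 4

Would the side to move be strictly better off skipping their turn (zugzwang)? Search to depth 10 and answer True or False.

zugzwang(4, O) = False

ply 1, O at 4 | -2=-1→2; -3=+1→1*; -4=+1→0
ply 2: 1 is terminal -1 (X); from 4 depth 10
pass branch (X moves first from the same position):
  | ply 1, X at 4 | -2=-1→2; -3=+1→1*; -4=+1→0
  | ply 2: 1 is terminal -1 (O); from 4 depth 10
O moving scores +1; O passing scores -1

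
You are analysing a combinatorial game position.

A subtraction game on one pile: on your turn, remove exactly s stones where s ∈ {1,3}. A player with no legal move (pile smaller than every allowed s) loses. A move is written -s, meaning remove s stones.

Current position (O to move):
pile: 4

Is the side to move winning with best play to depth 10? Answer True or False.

ply 1, O at 4 | -1=-1→3*; -3=-1→1
ply 2, X at 3 | -1=+1→2*; -3=+1→0
ply 3, O at 2 | -1=-1→1*
ply 4, X at 1 | -1=+1→0*
ply 5: 0 is terminal -1 (O); from 4 depth 10

O winning at [4]: False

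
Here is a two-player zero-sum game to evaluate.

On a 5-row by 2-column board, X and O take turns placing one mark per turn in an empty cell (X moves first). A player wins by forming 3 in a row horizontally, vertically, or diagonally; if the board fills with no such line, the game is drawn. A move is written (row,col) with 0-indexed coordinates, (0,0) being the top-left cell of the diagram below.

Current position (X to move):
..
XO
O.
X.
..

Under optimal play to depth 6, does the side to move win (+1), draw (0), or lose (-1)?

value(../XO/O./X./.., X) = 0

p1 X@[../XO/O./X./..]: (0,0)[X./XO/O./X./..]-1 (0,1)[.X/XO/O./X./..]+0* (2,1)[../XO/OX/X./..]+0 (3,1)[../XO/O./XX/..]+0 (4,0)[../XO/O./X./X.]-1 (4,1)[../XO/O./X./.X]-1
p2 O@[.X/XO/O./X./..]: (0,0)[OX/XO/O./X./..]+0* (2,1)[.X/XO/OO/X./..]+0 (3,1)[.X/XO/O./XO/..]+0 (4,0)[.X/XO/O./X./O.]+0 (4,1)[.X/XO/O./X./.O]+0
p3 X@[OX/XO/O./X./..]: (2,1)[OX/XO/OX/X./..]+0* (3,1)[OX/XO/O./XX/..]+0 (4,0)[OX/XO/O./X./X.]+0 (4,1)[OX/XO/O./X./.X]+0
p4 O@[OX/XO/OX/X./..]: (3,1)[OX/XO/OX/XO/..]+0* (4,0)[OX/XO/OX/X./O.]+0 (4,1)[OX/XO/OX/X./.O]+0
p5 X@[OX/XO/OX/XO/..]: (4,0)[OX/XO/OX/XO/X.]+0* (4,1)[OX/XO/OX/XO/.X]+0
p6 O@[OX/XO/OX/XO/X.]: (4,1)[OX/XO/OX/XO/XO]+0*
p7 X@[OX/XO/OX/XO/XO] terminal +0; root [../XO/O./X./..] d6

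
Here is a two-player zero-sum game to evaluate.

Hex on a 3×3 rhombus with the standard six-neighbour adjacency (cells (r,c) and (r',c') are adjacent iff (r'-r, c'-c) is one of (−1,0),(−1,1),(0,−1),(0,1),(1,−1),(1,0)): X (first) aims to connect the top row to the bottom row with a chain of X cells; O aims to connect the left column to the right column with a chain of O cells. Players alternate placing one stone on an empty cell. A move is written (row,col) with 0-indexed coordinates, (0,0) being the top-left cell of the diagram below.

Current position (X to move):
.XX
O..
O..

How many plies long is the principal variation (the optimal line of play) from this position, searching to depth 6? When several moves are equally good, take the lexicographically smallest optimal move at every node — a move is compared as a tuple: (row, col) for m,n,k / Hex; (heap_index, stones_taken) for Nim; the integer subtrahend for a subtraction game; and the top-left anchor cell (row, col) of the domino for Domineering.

[.XX/O../O..] X move#1: (0,0):-1/XXX/O../O.., (1,1):-1/.XX/OX./O.., (1,2):+1/.XX/O.X/O..*, (2,1):+1/.XX/O../OX., (2,2):-1/.XX/O../O.X
[.XX/O.X/O..] O move#2: (0,0):-1/OXX/O.X/O..*, (1,1):-1/.XX/OOX/O.., (2,1):-1/.XX/O.X/OO., (2,2):-1/.XX/O.X/O.O
[OXX/O.X/O..] X move#3: (1,1):+1/OXX/OXX/O..*, (2,1):+1/OXX/O.X/OX., (2,2):+1/OXX/O.X/O.X
[OXX/OXX/O..] O move#4: (2,1):-1/OXX/OXX/OO.*, (2,2):-1/OXX/OXX/O.O
[OXX/OXX/OO.] X move#5: (2,2):+1/OXX/OXX/OOX*
[OXX/OXX/OOX] end (terminal -1, O#6); searched .XX/O../O.. to 6

PV length from [.XX/O../O..]: 5 plies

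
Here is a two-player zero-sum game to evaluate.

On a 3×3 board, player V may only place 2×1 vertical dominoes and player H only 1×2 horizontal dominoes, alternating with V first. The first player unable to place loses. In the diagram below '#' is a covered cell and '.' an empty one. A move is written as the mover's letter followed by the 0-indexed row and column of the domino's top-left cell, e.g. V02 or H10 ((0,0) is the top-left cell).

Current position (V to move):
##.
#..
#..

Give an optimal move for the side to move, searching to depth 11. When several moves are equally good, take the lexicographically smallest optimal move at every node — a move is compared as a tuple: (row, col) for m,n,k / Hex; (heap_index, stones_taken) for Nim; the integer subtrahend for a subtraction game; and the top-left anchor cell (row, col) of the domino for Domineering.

[##./#../#..] V move#1: V02:-1/###/#.#/#.., V11:+1/##./##./##.*, V12:+1/##./#.#/#.#
[##./##./##.] end (terminal -1, H#2); searched ##./#../#.. to 11

V's best at [##./#../#..]: V11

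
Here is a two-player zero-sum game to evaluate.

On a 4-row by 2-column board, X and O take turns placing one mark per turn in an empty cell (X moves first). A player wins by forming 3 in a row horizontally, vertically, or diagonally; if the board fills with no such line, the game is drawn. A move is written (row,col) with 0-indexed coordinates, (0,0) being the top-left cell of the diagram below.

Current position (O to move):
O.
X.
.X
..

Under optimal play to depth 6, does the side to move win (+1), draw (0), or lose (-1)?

ply 1, O at O./X./.X/.. | (0,1)=+0→OO/X./.X/..*; (1,1)=+0→O./XO/.X/..; (2,0)=-1→O./X./OX/..; (3,0)=-1→O./X./.X/O.; (3,1)=+0→O./X./.X/.O
ply 2, X at OO/X./.X/.. | (1,1)=+0→OO/XX/.X/..*; (2,0)=+0→OO/X./XX/..; (3,0)=+0→OO/X./.X/X.; (3,1)=+0→OO/X./.X/.X
ply 3, O at OO/XX/.X/.. | (2,0)=-1→OO/XX/OX/..; (3,0)=-1→OO/XX/.X/O.; (3,1)=+0→OO/XX/.X/.O*
ply 4, X at OO/XX/.X/.O | (2,0)=+0→OO/XX/XX/.O*; (3,0)=+0→OO/XX/.X/XO
ply 5, O at OO/XX/XX/.O | (3,0)=+0→OO/XX/XX/OO*
ply 6: OO/XX/XX/OO is terminal +0 (X); from O./X./.X/.. depth 6

value(O./X./.X/.., O) = 0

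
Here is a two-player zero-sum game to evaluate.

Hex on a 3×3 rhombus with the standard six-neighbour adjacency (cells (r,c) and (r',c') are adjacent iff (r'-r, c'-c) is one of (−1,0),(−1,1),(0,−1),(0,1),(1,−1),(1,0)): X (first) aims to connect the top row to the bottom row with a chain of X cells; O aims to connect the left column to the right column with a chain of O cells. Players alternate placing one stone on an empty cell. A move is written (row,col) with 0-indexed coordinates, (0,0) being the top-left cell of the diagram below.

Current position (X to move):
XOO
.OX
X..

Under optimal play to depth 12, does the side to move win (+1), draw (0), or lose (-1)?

value(XOO/.OX/X.., X) = +1

ply 1, X at XOO/.OX/X.. | (1,0)=+1→XOO/XOX/X..*; (2,1)=-1→XOO/.OX/XX.; (2,2)=-1→XOO/.OX/X.X
ply 2: XOO/XOX/X.. is terminal -1 (O); from XOO/.OX/X.. depth 12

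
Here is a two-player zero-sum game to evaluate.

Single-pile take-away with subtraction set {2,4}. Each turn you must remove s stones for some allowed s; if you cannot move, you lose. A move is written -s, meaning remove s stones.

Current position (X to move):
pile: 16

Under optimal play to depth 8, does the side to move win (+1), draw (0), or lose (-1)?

ply 1, X at 16 | -2=-1→14; -4=+1→12*
ply 2, O at 12 | -2=-1→10*; -4=-1→8
ply 3, X at 10 | -2=-1→8; -4=+1→6*
ply 4, O at 6 | -2=-1→4*; -4=-1→2
ply 5, X at 4 | -2=-1→2; -4=+1→0*
ply 6: 0 is terminal -1 (O); from 16 depth 8

value(16, X) = +1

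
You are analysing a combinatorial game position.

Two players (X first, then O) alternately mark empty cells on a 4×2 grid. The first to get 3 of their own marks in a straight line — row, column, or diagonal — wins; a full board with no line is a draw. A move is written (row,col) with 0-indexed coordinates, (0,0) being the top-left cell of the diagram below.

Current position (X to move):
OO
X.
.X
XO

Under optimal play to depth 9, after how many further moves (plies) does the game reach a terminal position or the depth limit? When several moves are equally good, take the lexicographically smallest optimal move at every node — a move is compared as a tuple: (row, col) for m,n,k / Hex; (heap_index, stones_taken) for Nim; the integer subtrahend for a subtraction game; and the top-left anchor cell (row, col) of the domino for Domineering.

PV length from [OO/X./.X/XO]: 1 ply

ply 1, X at OO/X./.X/XO | (1,1)=+0→OO/XX/.X/XO; (2,0)=+1→OO/X./XX/XO*
ply 2: OO/X./XX/XO is terminal -1 (O); from OO/X./.X/XO depth 9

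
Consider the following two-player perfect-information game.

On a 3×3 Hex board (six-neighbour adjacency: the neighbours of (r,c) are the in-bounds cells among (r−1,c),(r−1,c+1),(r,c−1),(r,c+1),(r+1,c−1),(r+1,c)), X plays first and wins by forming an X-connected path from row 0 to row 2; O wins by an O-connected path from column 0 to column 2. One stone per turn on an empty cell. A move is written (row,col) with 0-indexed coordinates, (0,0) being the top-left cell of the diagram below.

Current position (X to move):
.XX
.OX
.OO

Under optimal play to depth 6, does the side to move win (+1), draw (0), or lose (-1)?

value(.XX/.OX/.OO, X) = -1

ply 1, X at .XX/.OX/.OO | (0,0)=-1→XXX/.OX/.OO*; (1,0)=-1→.XX/XOX/.OO; (2,0)=-1→.XX/.OX/XOO
ply 2, O at XXX/.OX/.OO | (1,0)=+1→XXX/OOX/.OO*; (2,0)=+1→XXX/.OX/OOO
ply 3: XXX/OOX/.OO is terminal -1 (X); from .XX/.OX/.OO depth 6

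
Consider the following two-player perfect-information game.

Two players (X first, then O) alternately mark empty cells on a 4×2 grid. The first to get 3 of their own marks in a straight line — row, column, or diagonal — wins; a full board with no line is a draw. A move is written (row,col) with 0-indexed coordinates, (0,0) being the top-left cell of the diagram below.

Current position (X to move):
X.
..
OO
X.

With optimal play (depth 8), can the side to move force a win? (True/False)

X winning at [X./../OO/X.]: False

ply 1, X at X./../OO/X. | (0,1)=+0→XX/../OO/X.*; (1,0)=-1→X./X./OO/X.; (1,1)=+0→X./.X/OO/X.; (3,1)=+0→X./../OO/XX
ply 2, O at XX/../OO/X. | (1,0)=+0→XX/O./OO/X.*; (1,1)=+0→XX/.O/OO/X.; (3,1)=+0→XX/../OO/XO
ply 3, X at XX/O./OO/X. | (1,1)=+0→XX/OX/OO/X.*; (3,1)=+0→XX/O./OO/XX
ply 4, O at XX/OX/OO/X. | (3,1)=+0→XX/OX/OO/XO*
ply 5: XX/OX/OO/XO is terminal +0 (X); from X./../OO/X. depth 8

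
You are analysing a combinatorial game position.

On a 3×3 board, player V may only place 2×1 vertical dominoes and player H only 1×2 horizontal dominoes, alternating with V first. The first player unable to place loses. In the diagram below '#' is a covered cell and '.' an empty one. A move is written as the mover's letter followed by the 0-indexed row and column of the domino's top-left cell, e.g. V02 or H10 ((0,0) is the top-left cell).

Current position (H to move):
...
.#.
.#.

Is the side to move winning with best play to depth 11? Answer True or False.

H winning at [.../.#./.#.]: False

[.../.#./.#.] H move#1: H00:-1/##./.#./.#.*, H01:-1/.##/.#./.#.
[##./.#./.#.] V move#2: V02:+1/###/.##/.#.*, V10:+1/##./##./##., V12:+1/##./.##/.##
[###/.##/.#.] end (terminal -1, H#3); searched .../.#./.#. to 11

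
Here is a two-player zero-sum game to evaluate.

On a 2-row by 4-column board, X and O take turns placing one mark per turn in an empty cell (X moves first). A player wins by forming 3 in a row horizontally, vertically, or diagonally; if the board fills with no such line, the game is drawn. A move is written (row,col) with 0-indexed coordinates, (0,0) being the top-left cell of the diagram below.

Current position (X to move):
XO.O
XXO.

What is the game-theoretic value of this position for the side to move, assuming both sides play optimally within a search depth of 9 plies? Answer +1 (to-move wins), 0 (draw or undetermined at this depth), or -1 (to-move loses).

p1 X@[XO.O/XXO.]: (0,2)[XOXO/XXO.]+0* (1,3)[XO.O/XXOX]-1
p2 O@[XOXO/XXO.]: (1,3)[XOXO/XXOO]+0*
p3 X@[XOXO/XXOO] terminal +0; root [XO.O/XXO.] d9

value(XO.O/XXO., X) = 0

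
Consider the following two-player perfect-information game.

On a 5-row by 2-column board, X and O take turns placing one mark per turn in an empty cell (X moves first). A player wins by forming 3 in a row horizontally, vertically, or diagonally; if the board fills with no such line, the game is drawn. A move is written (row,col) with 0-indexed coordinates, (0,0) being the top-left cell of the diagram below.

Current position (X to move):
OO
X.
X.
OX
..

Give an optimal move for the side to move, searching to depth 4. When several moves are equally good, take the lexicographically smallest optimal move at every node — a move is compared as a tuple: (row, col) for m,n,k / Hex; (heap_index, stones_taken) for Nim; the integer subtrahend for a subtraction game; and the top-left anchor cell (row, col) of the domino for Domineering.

p1 X@[OO/X./X./OX/..]: (1,1)[OO/XX/X./OX/..]+0 (2,1)[OO/X./XX/OX/..]+1* (4,0)[OO/X./X./OX/X.]+0 (4,1)[OO/X./X./OX/.X]+0
p2 O@[OO/X./XX/OX/..]: (1,1)[OO/XO/XX/OX/..]-1* (4,0)[OO/X./XX/OX/O.]-1 (4,1)[OO/X./XX/OX/.O]-1
p3 X@[OO/XO/XX/OX/..]: (4,0)[OO/XO/XX/OX/X.]+0 (4,1)[OO/XO/XX/OX/.X]+1*
p4 O@[OO/XO/XX/OX/.X] terminal -1; root [OO/X./X./OX/..] d4

X's best at [OO/X./X./OX/..]: (2,1)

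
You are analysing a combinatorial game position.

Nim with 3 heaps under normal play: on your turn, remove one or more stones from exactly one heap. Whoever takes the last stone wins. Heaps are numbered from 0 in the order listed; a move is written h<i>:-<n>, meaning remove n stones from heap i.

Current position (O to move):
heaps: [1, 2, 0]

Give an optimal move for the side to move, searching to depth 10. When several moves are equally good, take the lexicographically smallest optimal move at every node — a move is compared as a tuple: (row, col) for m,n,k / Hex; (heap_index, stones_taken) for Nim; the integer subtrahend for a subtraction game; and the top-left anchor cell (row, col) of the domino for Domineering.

O's best at [(1,2,0)]: h1:-1

[(1,2,0)] O move#1: h0:-1:-1/(0,2,0), h1:-1:+1/(1,1,0)*, h1:-2:-1/(1,0,0)
[(1,1,0)] X move#2: h0:-1:-1/(0,1,0)*, h1:-1:-1/(1,0,0)
[(0,1,0)] O move#3: h1:-1:+1/(0,0,0)*
[(0,0,0)] end (terminal -1, X#4); searched (1,2,0) to 10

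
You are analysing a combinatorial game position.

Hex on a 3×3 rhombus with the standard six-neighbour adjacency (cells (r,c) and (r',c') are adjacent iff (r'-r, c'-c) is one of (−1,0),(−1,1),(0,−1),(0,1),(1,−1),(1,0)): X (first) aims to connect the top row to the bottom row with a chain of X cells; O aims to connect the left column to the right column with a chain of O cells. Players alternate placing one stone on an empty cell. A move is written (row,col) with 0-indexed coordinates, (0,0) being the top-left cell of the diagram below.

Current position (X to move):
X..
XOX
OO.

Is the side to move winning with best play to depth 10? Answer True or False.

ply 1, X at X../XOX/OO. | (0,1)=-1→XX./XOX/OO.*; (0,2)=-1→X.X/XOX/OO.; (2,2)=-1→X../XOX/OOX
ply 2, O at XX./XOX/OO. | (0,2)=+1→XXO/XOX/OO.*; (2,2)=+1→XX./XOX/OOO
ply 3: XXO/XOX/OO. is terminal -1 (X); from X../XOX/OO. depth 10

X winning at [X../XOX/OO.]: False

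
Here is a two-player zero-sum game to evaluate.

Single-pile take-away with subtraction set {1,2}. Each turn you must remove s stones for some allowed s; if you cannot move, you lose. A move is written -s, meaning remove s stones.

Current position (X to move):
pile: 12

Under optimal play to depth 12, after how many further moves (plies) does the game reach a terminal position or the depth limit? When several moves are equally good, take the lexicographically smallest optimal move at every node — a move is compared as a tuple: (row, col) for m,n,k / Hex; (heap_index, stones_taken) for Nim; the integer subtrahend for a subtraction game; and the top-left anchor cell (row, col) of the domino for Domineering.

PV length from [12]: 8 plies

ply 1, X at 12 | -1=-1→11*; -2=-1→10
ply 2, O at 11 | -1=-1→10; -2=+1→9*
ply 3, X at 9 | -1=-1→8*; -2=-1→7
ply 4, O at 8 | -1=-1→7; -2=+1→6*
ply 5, X at 6 | -1=-1→5*; -2=-1→4
ply 6, O at 5 | -1=-1→4; -2=+1→3*
ply 7, X at 3 | -1=-1→2*; -2=-1→1
ply 8, O at 2 | -1=-1→1; -2=+1→0*
ply 9: 0 is terminal -1 (X); from 12 depth 12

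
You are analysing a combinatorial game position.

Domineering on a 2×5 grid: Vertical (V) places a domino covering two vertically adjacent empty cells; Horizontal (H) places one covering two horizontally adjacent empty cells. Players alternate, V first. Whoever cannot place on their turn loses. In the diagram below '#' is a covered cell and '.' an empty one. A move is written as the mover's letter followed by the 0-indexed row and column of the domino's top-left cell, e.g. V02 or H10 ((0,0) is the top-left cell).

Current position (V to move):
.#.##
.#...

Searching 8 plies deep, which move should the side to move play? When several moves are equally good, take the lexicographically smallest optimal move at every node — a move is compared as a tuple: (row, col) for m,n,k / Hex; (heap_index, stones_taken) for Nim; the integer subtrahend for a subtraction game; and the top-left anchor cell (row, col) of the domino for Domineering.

V's best at [.#.##/.#...]: V02

[.#.##/.#...] V move#1: V00:-1/##.##/##..., V02:+1/.####/.##..*
[.####/.##..] H move#2: H13:-1/.####/.####*
[.####/.####] V move#3: V00:+1/#####/#####*
[#####/#####] end (terminal -1, H#4); searched .#.##/.#... to 8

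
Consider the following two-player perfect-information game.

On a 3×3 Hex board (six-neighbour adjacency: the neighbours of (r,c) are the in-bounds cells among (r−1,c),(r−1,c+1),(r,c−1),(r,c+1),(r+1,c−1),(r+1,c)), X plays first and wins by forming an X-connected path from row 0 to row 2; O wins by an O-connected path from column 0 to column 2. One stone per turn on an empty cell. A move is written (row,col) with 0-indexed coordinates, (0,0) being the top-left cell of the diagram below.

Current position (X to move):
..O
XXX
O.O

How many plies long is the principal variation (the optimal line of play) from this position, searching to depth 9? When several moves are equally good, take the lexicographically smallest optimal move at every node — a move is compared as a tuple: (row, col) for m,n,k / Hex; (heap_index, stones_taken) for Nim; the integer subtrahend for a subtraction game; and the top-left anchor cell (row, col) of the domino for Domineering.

PV length from [..O/XXX/O.O]: 3 plies

ply 1, X at ..O/XXX/O.O | (0,0)=-1→X.O/XXX/O.O; (0,1)=-1→.XO/XXX/O.O; (2,1)=+1→..O/XXX/OXO*
ply 2, O at ..O/XXX/OXO | (0,0)=-1→O.O/XXX/OXO*; (0,1)=-1→.OO/XXX/OXO
ply 3, X at O.O/XXX/OXO | (0,1)=+1→OXO/XXX/OXO*
ply 4: OXO/XXX/OXO is terminal -1 (O); from ..O/XXX/O.O depth 9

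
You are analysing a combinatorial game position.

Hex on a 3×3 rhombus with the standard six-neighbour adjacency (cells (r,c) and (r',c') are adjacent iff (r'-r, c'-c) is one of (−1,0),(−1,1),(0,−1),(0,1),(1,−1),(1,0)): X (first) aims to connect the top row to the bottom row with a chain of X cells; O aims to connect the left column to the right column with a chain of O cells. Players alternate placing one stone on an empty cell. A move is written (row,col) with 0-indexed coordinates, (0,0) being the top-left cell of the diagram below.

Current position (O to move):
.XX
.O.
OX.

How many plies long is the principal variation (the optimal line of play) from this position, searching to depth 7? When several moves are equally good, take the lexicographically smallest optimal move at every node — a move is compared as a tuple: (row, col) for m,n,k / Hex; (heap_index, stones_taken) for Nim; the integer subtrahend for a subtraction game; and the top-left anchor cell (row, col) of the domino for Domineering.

[.XX/.O./OX.] O move#1: (0,0):-1/OXX/.O./OX., (1,0):-1/.XX/OO./OX., (1,2):+1/.XX/.OO/OX.*, (2,2):-1/.XX/.O./OXO
[.XX/.OO/OX.] end (terminal -1, X#2); searched .XX/.O./OX. to 7

PV length from [.XX/.O./OX.]: 1 ply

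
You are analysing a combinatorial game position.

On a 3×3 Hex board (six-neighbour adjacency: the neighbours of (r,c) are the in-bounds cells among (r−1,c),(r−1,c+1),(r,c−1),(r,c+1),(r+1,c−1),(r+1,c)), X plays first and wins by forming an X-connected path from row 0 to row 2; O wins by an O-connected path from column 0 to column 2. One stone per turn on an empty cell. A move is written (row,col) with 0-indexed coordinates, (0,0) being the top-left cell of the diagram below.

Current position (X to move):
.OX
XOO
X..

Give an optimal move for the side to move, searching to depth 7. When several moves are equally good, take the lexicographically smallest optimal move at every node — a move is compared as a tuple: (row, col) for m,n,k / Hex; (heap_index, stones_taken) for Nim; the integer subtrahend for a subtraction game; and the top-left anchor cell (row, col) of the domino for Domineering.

X's best at [.OX/XOO/X..]: (0,0)

ply 1, X at .OX/XOO/X.. | (0,0)=+1→XOX/XOO/X..*; (2,1)=-1→.OX/XOO/XX.; (2,2)=-1→.OX/XOO/X.X
ply 2: XOX/XOO/X.. is terminal -1 (O); from .OX/XOO/X.. depth 7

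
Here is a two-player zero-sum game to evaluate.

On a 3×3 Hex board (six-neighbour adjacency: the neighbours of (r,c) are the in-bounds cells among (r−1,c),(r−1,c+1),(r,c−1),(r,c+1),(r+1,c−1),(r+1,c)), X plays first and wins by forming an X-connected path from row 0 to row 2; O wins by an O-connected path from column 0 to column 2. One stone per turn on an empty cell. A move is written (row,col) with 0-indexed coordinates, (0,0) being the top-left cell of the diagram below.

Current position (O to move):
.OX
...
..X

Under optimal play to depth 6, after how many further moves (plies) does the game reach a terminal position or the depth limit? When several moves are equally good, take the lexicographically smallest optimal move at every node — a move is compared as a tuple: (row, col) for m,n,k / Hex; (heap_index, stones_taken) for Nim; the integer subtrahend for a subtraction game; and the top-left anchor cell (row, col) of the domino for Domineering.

ply 1, O at .OX/.../..X | (0,0)=-1→OOX/.../..X*; (1,0)=-1→.OX/O../..X; (1,1)=-1→.OX/.O./..X; (1,2)=-1→.OX/..O/..X; (2,0)=-1→.OX/.../O.X; (2,1)=-1→.OX/.../.OX
ply 2, X at OOX/.../..X | (1,0)=+1→OOX/X../..X*; (1,1)=+1→OOX/.X./..X; (1,2)=+1→OOX/..X/..X; (2,0)=+1→OOX/.../X.X; (2,1)=+1→OOX/.../.XX
ply 3, O at OOX/X../..X | (1,1)=-1→OOX/XO./..X*; (1,2)=-1→OOX/X.O/..X; (2,0)=-1→OOX/X../O.X; (2,1)=-1→OOX/X../.OX
ply 4, X at OOX/XO./..X | (1,2)=+1→OOX/XOX/..X*; (2,0)=-1→OOX/XO./X.X; (2,1)=-1→OOX/XO./.XX
ply 5: OOX/XOX/..X is terminal -1 (O); from .OX/.../..X depth 6

PV length from [.OX/.../..X]: 4 plies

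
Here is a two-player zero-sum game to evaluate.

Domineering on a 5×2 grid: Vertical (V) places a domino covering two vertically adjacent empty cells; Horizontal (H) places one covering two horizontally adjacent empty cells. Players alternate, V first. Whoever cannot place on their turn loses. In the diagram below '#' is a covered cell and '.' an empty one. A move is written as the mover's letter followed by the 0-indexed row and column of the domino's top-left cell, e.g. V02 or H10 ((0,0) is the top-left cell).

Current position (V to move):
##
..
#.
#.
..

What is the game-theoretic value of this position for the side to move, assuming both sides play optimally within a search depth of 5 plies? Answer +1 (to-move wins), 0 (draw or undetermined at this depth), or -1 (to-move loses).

p1 V@[##/../#./#./..]: V11[##/.#/##/#./..]-1* V21[##/../##/##/..]-1 V31[##/../#./##/.#]-1
p2 H@[##/.#/##/#./..]: H40[##/.#/##/#./##]+1*
p3 V@[##/.#/##/#./##] terminal -1; root [##/../#./#./..] d5

value(##/../#./#./.., V) = -1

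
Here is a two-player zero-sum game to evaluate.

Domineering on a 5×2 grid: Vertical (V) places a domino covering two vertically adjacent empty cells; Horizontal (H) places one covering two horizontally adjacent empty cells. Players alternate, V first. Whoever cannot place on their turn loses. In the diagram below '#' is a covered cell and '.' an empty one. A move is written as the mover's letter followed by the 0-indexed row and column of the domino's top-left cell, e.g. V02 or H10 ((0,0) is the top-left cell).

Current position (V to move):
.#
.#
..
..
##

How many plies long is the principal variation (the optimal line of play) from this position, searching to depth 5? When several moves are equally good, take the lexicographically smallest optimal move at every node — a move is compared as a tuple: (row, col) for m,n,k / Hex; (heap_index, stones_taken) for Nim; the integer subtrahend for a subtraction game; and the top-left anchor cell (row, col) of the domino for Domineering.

p1 V@[.#/.#/../../##]: V00[##/##/../../##]-1 V10[.#/##/#./../##]-1 V20[.#/.#/#./#./##]+1* V21[.#/.#/.#/.#/##]+1
p2 H@[.#/.#/#./#./##] terminal -1; root [.#/.#/../../##] d5

PV length from [.#/.#/../../##]: 1 ply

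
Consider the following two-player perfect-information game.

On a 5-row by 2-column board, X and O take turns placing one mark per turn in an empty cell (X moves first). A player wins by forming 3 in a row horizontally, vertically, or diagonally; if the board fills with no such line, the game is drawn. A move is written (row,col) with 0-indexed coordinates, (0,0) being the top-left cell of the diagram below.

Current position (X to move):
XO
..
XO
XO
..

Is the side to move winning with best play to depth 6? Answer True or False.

[XO/../XO/XO/..] X move#1: (1,0):+1/XO/X./XO/XO/..*, (1,1):-1/XO/.X/XO/XO/.., (4,0):+1/XO/../XO/XO/X., (4,1):-1/XO/../XO/XO/.X
[XO/X./XO/XO/..] end (terminal -1, O#2); searched XO/../XO/XO/.. to 6

X winning at [XO/../XO/XO/..]: True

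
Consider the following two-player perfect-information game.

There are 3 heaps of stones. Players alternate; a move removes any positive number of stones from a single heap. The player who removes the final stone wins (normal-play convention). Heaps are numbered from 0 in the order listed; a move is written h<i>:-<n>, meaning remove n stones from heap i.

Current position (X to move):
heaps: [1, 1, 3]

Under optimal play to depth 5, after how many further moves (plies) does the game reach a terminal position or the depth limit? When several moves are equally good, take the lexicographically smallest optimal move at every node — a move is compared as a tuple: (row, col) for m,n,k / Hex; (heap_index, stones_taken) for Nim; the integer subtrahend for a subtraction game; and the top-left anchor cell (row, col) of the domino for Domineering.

ply 1, X at (1,1,3) | h0:-1=-1→(0,1,3); h1:-1=-1→(1,0,3); h2:-1=-1→(1,1,2); h2:-2=-1→(1,1,1); h2:-3=+1→(1,1,0)*
ply 2, O at (1,1,0) | h0:-1=-1→(0,1,0)*; h1:-1=-1→(1,0,0)
ply 3, X at (0,1,0) | h1:-1=+1→(0,0,0)*
ply 4: (0,0,0) is terminal -1 (O); from (1,1,3) depth 5

PV length from [(1,1,3)]: 3 plies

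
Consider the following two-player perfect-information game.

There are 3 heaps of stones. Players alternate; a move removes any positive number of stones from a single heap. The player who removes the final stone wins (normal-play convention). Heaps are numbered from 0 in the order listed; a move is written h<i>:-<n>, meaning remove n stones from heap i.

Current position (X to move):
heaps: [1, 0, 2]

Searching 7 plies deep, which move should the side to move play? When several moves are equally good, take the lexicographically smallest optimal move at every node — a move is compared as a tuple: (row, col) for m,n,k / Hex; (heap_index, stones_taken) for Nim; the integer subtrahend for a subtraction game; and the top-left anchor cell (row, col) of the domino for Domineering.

X's best at [(1,0,2)]: h2:-1

ply 1, X at (1,0,2) | h0:-1=-1→(0,0,2); h2:-1=+1→(1,0,1)*; h2:-2=-1→(1,0,0)
ply 2, O at (1,0,1) | h0:-1=-1→(0,0,1)*; h2:-1=-1→(1,0,0)
ply 3, X at (0,0,1) | h2:-1=+1→(0,0,0)*
ply 4: (0,0,0) is terminal -1 (O); from (1,0,2) depth 7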